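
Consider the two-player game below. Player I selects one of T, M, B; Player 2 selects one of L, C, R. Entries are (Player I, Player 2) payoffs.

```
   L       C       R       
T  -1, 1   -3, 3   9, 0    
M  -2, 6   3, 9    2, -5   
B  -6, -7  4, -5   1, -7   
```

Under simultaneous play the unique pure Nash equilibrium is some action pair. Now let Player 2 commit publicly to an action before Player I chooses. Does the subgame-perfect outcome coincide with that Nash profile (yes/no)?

Work backward from Player I's decision.
- L: BR = T, leader payoff 1.
- C: BR = B, leader payoff -5.
- R: BR = T, leader payoff 0.
Maximizing over 1, -5, 0, Player 2 chooses L. Subgame-perfect outcome: (T, L) with payoffs (-1, 1).
Now find the simultaneous Nash equilibrium.
Player I's best replies: L→T; C→B; R→T.
Player 2's best replies: T→C; M→C; B→C.
Only (B, C) has each player best-responding; Nash payoffs (4, -5).
Sequential outcome (T, L) differs from the Nash profile (B, C).

no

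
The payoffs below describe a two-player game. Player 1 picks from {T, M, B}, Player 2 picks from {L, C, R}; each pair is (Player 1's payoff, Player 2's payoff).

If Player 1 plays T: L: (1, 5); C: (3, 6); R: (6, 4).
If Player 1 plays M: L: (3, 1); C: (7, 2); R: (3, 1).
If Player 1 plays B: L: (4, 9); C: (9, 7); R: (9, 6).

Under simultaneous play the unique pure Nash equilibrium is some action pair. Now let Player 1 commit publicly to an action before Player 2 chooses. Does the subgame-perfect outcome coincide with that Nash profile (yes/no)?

Work backward from Player 2's decision.
- T: BR = C, leader payoff 3.
- M: BR = C, leader payoff 7.
- B: BR = L, leader payoff 4.
Player 1's induced payoffs are 3, 7, 4, so Player 1 commits to M. Subgame-perfect outcome: (M, C) with payoffs (7, 2).
Now find the simultaneous Nash equilibrium.
Player 1's best replies: L→B; C→B; R→B.
Player 2's best replies: T→C; M→C; B→L.
Only (B, L) has each player best-responding; Nash payoffs (4, 9).
Sequential outcome (M, C) differs from the Nash profile (B, L).

no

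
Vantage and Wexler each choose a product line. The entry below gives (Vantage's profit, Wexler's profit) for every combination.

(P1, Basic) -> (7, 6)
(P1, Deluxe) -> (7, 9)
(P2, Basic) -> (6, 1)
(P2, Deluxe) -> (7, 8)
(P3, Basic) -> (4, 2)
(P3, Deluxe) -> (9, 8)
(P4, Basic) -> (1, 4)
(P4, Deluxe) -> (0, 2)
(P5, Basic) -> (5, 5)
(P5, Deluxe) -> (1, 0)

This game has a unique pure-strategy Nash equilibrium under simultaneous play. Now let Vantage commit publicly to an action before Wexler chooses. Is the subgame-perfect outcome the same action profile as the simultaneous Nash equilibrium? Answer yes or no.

Wexler best-responds to each possible Vantage move:
- P1: Wexler compares 6, 9 and picks Deluxe; Vantage would get 7.
- P2: Wexler compares 1, 8 and picks Deluxe; Vantage would get 7.
- P3: Wexler compares 2, 8 and picks Deluxe; Vantage would get 9.
- P4: Wexler compares 4, 2 and picks Basic; Vantage would get 1.
- P5: Wexler compares 5, 0 and picks Basic; Vantage would get 5.
Vantage's induced payoffs are 7, 7, 9, 1, 5, so Vantage commits to P3. Subgame-perfect outcome: (P3, Deluxe) with payoffs (9, 8).
Now find the simultaneous Nash equilibrium.
Vantage's best replies: Basic→P1; Deluxe→P3.
Wexler's best replies: P1→Deluxe; P2→Deluxe; P3→Deluxe; P4→Basic; P5→Basic.
The unique mutual best reply is (P3, Deluxe), giving (9, 8).
Sequential outcome (P3, Deluxe) coincides with the Nash profile (P3, Deluxe).

yes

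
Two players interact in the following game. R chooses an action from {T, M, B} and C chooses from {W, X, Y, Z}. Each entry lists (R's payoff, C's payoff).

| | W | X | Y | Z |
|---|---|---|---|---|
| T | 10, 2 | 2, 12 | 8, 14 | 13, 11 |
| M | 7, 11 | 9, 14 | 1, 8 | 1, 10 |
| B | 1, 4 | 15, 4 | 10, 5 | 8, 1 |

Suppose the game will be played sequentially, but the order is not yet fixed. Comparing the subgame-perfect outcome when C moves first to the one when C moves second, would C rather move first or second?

If R leads: C's best replies are T→Y, M→X, B→Y; R's induced payoffs 8, 9, 10; outcome (B, Y), payoffs (10, 5).
If C leads: R's best replies are W→T, X→B, Y→B, Z→T; C's induced payoffs 2, 4, 5, 11; outcome (T, Z), payoffs (13, 11).
C gets 11 moving first and 5 moving second, so C prefers to move first.

first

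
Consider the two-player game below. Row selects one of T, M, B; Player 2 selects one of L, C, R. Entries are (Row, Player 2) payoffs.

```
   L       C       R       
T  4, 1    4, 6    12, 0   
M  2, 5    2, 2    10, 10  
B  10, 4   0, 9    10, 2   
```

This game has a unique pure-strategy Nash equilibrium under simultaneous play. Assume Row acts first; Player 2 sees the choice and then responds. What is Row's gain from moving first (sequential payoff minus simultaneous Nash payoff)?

Backward induction with Row moving first.
- T: Player 2 compares 1, 6, 0 and picks C; Row would get 4.
- M: Player 2 compares 5, 2, 10 and picks R; Row would get 10.
- B: Player 2 compares 4, 9, 2 and picks C; Row would get 0.
Row's induced payoffs are 4, 10, 0, so Row commits to M. Subgame-perfect outcome: (M, R) with payoffs (10, 10).
Under simultaneous play:
Row's best replies: L→B; C→T; R→T.
Player 2's best replies: T→C; M→R; B→C.
The unique mutual best reply is (T, C), giving (4, 6).
Row's commitment gain: 10 − 4 = 6.

6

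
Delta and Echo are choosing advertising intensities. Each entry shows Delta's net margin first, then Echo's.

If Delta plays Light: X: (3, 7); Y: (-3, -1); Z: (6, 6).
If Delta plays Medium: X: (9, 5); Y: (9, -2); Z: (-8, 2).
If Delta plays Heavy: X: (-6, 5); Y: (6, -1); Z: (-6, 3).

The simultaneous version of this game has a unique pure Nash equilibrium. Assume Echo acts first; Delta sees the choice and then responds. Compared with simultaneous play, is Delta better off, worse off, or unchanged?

worse off

Backward induction with Echo moving first.
- X → Delta plays Medium (best of 3, 9, -6); Echo gets 5.
- Y → Delta plays Medium (best of -3, 9, 6); Echo gets -2.
- Z → Delta plays Light (best of 6, -8, -6); Echo gets 6.
Among 5, -2, 6, the best is 6 at Z. Subgame-perfect outcome: (Light, Z) with payoffs (6, 6).
Under simultaneous play:
Delta's best replies: X→Medium; Y→Medium; Z→Light.
Echo's best replies: Light→X; Medium→X; Heavy→X.
Only (Medium, X) has each player best-responding; Nash payoffs (9, 5).
Delta earns 6 sequentially versus 9 at the Nash outcome: worse off.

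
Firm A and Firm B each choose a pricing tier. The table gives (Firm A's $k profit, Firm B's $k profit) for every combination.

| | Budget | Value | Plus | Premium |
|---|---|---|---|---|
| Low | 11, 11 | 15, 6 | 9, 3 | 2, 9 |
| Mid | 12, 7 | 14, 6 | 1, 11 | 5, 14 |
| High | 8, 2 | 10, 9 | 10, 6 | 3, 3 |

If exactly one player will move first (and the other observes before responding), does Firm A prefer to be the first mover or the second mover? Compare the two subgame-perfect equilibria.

first

If Firm A leads: Firm B's best replies are Low→Budget, Mid→Premium, High→Value; Firm A's induced payoffs 11, 5, 10; outcome (Low, Budget), payoffs (11, 11).
If Firm B leads: Firm A's best replies are Budget→Mid, Value→Low, Plus→High, Premium→Mid; Firm B's induced payoffs 7, 6, 6, 14; outcome (Mid, Premium), payoffs (5, 14).
Firm A gets 11 moving first and 5 moving second, so Firm A prefers to move first.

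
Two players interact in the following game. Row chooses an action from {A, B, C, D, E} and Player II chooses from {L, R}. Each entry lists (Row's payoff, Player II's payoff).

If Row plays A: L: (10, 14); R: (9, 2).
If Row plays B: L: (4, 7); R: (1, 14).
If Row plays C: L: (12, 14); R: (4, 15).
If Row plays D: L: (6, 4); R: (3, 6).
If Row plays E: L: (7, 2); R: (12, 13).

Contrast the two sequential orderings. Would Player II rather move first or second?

If Row leads: Player II's best replies are A→L, B→R, C→R, D→R, E→R; Row's induced payoffs 10, 1, 4, 3, 12; outcome (E, R), payoffs (12, 13).
If Player II leads: Row's best replies are L→C, R→E; Player II's induced payoffs 14, 13; outcome (C, L), payoffs (12, 14).
Player II gets 14 moving first and 13 moving second, so Player II prefers to move first.

first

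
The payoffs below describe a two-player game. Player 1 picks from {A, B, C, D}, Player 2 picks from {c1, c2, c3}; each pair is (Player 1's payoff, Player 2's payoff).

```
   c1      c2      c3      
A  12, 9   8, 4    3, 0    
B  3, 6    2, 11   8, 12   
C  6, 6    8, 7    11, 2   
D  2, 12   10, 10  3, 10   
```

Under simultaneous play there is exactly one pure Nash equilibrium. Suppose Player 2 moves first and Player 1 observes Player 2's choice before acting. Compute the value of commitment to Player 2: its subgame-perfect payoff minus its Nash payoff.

Solve by backward induction (Player 2 leads).
- c1 → Player 1 plays A (best of 12, 3, 6, 2); Player 2 gets 9.
- c2 → Player 1 plays D (best of 8, 2, 8, 10); Player 2 gets 10.
- c3 → Player 1 plays C (best of 3, 8, 11, 3); Player 2 gets 2.
Maximizing over 9, 10, 2, Player 2 chooses c2. Subgame-perfect outcome: (D, c2) with payoffs (10, 10).
Now find the simultaneous Nash equilibrium.
Player 1's best replies: c1→A; c2→D; c3→C.
Player 2's best replies: A→c1; B→c3; C→c2; D→c1.
Only (A, c1) has each player best-responding; Nash payoffs (12, 9).
Player 2's commitment gain: 10 − 9 = 1.

1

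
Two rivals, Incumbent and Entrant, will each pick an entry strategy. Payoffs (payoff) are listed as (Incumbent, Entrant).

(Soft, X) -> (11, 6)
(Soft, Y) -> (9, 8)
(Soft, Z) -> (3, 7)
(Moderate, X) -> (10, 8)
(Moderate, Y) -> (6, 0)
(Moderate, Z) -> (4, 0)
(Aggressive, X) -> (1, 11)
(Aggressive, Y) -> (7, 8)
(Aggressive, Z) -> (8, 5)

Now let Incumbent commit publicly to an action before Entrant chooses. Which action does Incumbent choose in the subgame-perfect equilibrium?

Work backward from Entrant's decision.
- Soft: BR = Y, leader payoff 9.
- Moderate: BR = X, leader payoff 10.
- Aggressive: BR = X, leader payoff 1.
Maximizing over 9, 10, 1, Incumbent chooses Moderate. Subgame-perfect outcome: (Moderate, X) with payoffs (10, 8).

Moderate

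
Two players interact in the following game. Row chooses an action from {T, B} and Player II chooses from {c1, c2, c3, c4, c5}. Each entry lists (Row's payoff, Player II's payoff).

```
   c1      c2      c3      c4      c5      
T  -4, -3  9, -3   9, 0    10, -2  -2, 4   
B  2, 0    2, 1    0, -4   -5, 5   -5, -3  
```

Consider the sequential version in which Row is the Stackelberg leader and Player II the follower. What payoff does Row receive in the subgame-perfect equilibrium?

-2

Player II best-responds to each possible Row move:
- T: Player II compares -3, -3, 0, -2, 4 and picks c5; Row would get -2.
- B: Player II compares 0, 1, -4, 5, -3 and picks c4; Row would get -5.
Row's induced payoffs are -2, -5, so Row commits to T. Subgame-perfect outcome: (T, c5) with payoffs (-2, 4).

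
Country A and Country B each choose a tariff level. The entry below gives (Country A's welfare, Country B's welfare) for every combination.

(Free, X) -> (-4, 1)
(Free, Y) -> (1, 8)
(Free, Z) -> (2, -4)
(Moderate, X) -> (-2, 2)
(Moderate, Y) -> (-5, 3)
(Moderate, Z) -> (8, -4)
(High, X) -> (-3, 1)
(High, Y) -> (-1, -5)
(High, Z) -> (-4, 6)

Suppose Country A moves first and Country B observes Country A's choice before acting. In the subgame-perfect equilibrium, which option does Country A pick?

Free

Solve by backward induction (Country A leads).
- Free: BR = Y, leader payoff 1.
- Moderate: BR = Y, leader payoff -5.
- High: BR = Z, leader payoff -4.
Maximizing over 1, -5, -4, Country A chooses Free. Subgame-perfect outcome: (Free, Y) with payoffs (1, 8).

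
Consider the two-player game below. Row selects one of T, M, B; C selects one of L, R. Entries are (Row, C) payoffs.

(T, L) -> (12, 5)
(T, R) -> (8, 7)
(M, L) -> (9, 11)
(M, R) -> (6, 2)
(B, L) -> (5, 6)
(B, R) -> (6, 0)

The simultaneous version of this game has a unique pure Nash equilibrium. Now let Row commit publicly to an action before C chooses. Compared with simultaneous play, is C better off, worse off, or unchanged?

better off

Backward induction with Row moving first.
- T → C plays R (best of 5, 7); Row gets 8.
- M → C plays L (best of 11, 2); Row gets 9.
- B → C plays L (best of 6, 0); Row gets 5.
Maximizing over 8, 9, 5, Row chooses M. Subgame-perfect outcome: (M, L) with payoffs (9, 11).
For the simultaneous game, intersect best replies.
Row's best replies: L→T; R→T.
C's best replies: T→R; M→L; B→L.
The unique mutual best reply is (T, R), giving (8, 7).
C earns 11 sequentially versus 7 at the Nash outcome: better off.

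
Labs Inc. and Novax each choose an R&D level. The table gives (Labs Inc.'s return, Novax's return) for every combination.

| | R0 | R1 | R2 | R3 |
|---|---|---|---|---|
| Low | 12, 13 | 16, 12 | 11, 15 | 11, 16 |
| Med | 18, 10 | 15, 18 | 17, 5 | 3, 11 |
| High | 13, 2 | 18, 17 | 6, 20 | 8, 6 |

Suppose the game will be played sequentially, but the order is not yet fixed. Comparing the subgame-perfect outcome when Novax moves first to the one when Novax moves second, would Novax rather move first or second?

If Labs Inc. leads: Novax's best replies are Low→R3, Med→R1, High→R2; Labs Inc.'s induced payoffs 11, 15, 6; outcome (Med, R1), payoffs (15, 18).
If Novax leads: Labs Inc.'s best replies are R0→Med, R1→High, R2→Med, R3→Low; Novax's induced payoffs 10, 17, 5, 16; outcome (High, R1), payoffs (18, 17).
Novax gets 17 moving first and 18 moving second, so Novax prefers to move second.

second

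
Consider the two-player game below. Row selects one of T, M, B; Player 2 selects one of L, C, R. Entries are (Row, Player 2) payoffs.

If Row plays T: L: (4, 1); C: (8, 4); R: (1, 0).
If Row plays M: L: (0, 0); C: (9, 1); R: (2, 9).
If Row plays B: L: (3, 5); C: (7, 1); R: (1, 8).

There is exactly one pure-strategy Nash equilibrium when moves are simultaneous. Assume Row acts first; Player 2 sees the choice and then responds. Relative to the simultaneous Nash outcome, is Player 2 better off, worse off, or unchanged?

Player 2 best-responds to each possible Row move:
- T → Player 2 plays C (best of 1, 4, 0); Row gets 8.
- M → Player 2 plays R (best of 0, 1, 9); Row gets 2.
- B → Player 2 plays R (best of 5, 1, 8); Row gets 1.
Row's induced payoffs are 8, 2, 1, so Row commits to T. Subgame-perfect outcome: (T, C) with payoffs (8, 4).
For the simultaneous game, intersect best replies.
Row's best replies: L→T; C→M; R→M.
Player 2's best replies: T→C; M→R; B→R.
The unique mutual best reply is (M, R), giving (2, 9).
Player 2 earns 4 sequentially versus 9 at the Nash outcome: worse off.

worse off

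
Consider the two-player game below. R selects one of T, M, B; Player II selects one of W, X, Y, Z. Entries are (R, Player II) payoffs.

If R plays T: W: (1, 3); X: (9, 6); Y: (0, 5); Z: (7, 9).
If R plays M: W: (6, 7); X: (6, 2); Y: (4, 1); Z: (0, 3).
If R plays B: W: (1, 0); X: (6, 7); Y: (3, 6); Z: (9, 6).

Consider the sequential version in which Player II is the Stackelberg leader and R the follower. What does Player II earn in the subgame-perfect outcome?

7

Work backward from R's decision.
- W: R compares 1, 6, 1 and picks M; Player II would get 7.
- X: R compares 9, 6, 6 and picks T; Player II would get 6.
- Y: R compares 0, 4, 3 and picks M; Player II would get 1.
- Z: R compares 7, 0, 9 and picks B; Player II would get 6.
Among 7, 6, 1, 6, the best is 7 at W. Subgame-perfect outcome: (M, W) with payoffs (6, 7).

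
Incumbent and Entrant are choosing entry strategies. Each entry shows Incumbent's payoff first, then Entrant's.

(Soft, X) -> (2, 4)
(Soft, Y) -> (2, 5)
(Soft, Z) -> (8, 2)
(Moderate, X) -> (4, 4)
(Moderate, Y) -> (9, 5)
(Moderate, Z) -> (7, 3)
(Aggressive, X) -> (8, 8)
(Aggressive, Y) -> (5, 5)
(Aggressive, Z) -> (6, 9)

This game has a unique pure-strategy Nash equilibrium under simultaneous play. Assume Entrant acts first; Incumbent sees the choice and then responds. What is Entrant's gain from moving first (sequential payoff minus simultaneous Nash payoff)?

Backward induction with Entrant moving first.
- X → Incumbent plays Aggressive (best of 2, 4, 8); Entrant gets 8.
- Y → Incumbent plays Moderate (best of 2, 9, 5); Entrant gets 5.
- Z → Incumbent plays Soft (best of 8, 7, 6); Entrant gets 2.
Among 8, 5, 2, the best is 8 at X. Subgame-perfect outcome: (Aggressive, X) with payoffs (8, 8).
Now find the simultaneous Nash equilibrium.
Incumbent's best replies: X→Aggressive; Y→Moderate; Z→Soft.
Entrant's best replies: Soft→Y; Moderate→Y; Aggressive→Z.
The unique mutual best reply is (Moderate, Y), giving (9, 5).
Entrant's commitment gain: 8 − 5 = 3.

3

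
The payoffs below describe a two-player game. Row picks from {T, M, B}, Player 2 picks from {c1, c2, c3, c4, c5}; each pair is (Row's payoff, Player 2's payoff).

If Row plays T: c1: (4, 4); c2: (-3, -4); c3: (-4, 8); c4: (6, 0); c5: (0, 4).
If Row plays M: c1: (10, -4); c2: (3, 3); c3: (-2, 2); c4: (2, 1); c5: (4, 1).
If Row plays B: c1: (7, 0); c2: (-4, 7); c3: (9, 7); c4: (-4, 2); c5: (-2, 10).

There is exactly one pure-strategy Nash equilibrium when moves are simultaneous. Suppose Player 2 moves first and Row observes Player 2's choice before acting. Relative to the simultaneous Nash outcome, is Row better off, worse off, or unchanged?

better off

Row best-responds to each possible Player 2 move:
- c1: BR = M, leader payoff -4.
- c2: BR = M, leader payoff 3.
- c3: BR = B, leader payoff 7.
- c4: BR = T, leader payoff 0.
- c5: BR = M, leader payoff 1.
Maximizing over -4, 3, 7, 0, 1, Player 2 chooses c3. Subgame-perfect outcome: (B, c3) with payoffs (9, 7).
Now find the simultaneous Nash equilibrium.
Row's best replies: c1→M; c2→M; c3→B; c4→T; c5→M.
Player 2's best replies: T→c3; M→c2; B→c5.
The unique mutual best reply is (M, c2), giving (3, 3).
Row earns 9 sequentially versus 3 at the Nash outcome: better off.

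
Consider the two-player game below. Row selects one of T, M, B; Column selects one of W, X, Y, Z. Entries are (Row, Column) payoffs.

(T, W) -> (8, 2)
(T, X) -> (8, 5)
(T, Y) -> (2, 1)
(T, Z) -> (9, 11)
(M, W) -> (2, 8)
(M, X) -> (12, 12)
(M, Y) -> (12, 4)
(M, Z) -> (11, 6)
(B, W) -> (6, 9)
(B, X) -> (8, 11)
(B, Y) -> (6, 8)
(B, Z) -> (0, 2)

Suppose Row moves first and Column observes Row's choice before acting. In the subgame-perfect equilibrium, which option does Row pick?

Work backward from Column's decision.
- T: Column compares 2, 5, 1, 11 and picks Z; Row would get 9.
- M: Column compares 8, 12, 4, 6 and picks X; Row would get 12.
- B: Column compares 9, 11, 8, 2 and picks X; Row would get 8.
Row's induced payoffs are 9, 12, 8, so Row commits to M. Subgame-perfect outcome: (M, X) with payoffs (12, 12).

M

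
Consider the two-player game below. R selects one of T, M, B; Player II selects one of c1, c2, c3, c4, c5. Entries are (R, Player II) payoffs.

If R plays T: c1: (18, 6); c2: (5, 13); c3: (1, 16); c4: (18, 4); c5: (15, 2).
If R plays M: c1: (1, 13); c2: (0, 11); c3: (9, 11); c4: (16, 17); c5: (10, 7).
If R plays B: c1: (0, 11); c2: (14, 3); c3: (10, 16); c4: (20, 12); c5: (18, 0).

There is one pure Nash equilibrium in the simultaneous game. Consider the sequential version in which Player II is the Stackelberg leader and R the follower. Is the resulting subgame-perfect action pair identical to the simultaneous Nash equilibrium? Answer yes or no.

Work backward from R's decision.
- c1: BR = T, leader payoff 6.
- c2: BR = B, leader payoff 3.
- c3: BR = B, leader payoff 16.
- c4: BR = B, leader payoff 12.
- c5: BR = B, leader payoff 0.
Maximizing over 6, 3, 16, 12, 0, Player II chooses c3. Subgame-perfect outcome: (B, c3) with payoffs (10, 16).
For the simultaneous game, intersect best replies.
R's best replies: c1→T; c2→B; c3→B; c4→B; c5→B.
Player II's best replies: T→c3; M→c4; B→c3.
Only (B, c3) has each player best-responding; Nash payoffs (10, 16).
Sequential outcome (B, c3) coincides with the Nash profile (B, c3).

yes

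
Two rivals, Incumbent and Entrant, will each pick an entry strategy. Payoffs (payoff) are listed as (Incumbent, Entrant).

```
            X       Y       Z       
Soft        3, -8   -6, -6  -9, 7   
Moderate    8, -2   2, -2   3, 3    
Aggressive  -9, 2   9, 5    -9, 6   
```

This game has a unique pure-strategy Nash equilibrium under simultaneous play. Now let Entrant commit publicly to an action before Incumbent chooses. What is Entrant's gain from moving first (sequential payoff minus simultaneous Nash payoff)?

2

Backward induction with Entrant moving first.
- X: Incumbent compares 3, 8, -9 and picks Moderate; Entrant would get -2.
- Y: Incumbent compares -6, 2, 9 and picks Aggressive; Entrant would get 5.
- Z: Incumbent compares -9, 3, -9 and picks Moderate; Entrant would get 3.
Maximizing over -2, 5, 3, Entrant chooses Y. Subgame-perfect outcome: (Aggressive, Y) with payoffs (9, 5).
For the simultaneous game, intersect best replies.
Incumbent's best replies: X→Moderate; Y→Aggressive; Z→Moderate.
Entrant's best replies: Soft→Z; Moderate→Z; Aggressive→Z.
The unique mutual best reply is (Moderate, Z), giving (3, 3).
Entrant's commitment gain: 5 − 3 = 2.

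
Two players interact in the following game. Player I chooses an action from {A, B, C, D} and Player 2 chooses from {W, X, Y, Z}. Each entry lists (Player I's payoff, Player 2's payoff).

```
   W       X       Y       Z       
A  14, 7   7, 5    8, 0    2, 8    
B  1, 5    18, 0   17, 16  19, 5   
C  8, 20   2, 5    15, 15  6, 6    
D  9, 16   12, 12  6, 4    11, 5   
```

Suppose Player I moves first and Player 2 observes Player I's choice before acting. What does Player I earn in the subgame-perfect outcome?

17

Solve by backward induction (Player I leads).
- A → Player 2 plays Z (best of 7, 5, 0, 8); Player I gets 2.
- B → Player 2 plays Y (best of 5, 0, 16, 5); Player I gets 17.
- C → Player 2 plays W (best of 20, 5, 15, 6); Player I gets 8.
- D → Player 2 plays W (best of 16, 12, 4, 5); Player I gets 9.
Among 2, 17, 8, 9, the best is 17 at B. Subgame-perfect outcome: (B, Y) with payoffs (17, 16).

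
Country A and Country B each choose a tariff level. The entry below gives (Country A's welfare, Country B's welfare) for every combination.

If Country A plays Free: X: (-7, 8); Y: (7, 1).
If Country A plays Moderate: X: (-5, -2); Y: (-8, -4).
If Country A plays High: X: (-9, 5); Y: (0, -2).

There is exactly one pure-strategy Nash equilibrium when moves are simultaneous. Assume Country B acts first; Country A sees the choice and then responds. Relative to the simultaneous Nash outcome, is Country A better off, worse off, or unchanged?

better off

Backward induction with Country B moving first.
- X → Country A plays Moderate (best of -7, -5, -9); Country B gets -2.
- Y → Country A plays Free (best of 7, -8, 0); Country B gets 1.
Maximizing over -2, 1, Country B chooses Y. Subgame-perfect outcome: (Free, Y) with payoffs (7, 1).
For the simultaneous game, intersect best replies.
Country A's best replies: X→Moderate; Y→Free.
Country B's best replies: Free→X; Moderate→X; High→X.
The unique mutual best reply is (Moderate, X), giving (-5, -2).
Country A earns 7 sequentially versus -5 at the Nash outcome: better off.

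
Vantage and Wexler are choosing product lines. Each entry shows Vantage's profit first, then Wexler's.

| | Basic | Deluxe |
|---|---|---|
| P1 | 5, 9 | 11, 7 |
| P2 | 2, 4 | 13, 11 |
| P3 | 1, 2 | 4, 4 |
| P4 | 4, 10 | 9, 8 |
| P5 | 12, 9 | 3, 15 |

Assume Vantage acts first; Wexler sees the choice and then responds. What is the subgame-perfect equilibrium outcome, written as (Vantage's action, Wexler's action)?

(P2, Deluxe)

Solve by backward induction (Vantage leads).
- P1: Wexler compares 9, 7 and picks Basic; Vantage would get 5.
- P2: Wexler compares 4, 11 and picks Deluxe; Vantage would get 13.
- P3: Wexler compares 2, 4 and picks Deluxe; Vantage would get 4.
- P4: Wexler compares 10, 8 and picks Basic; Vantage would get 4.
- P5: Wexler compares 9, 15 and picks Deluxe; Vantage would get 3.
Among 5, 13, 4, 4, 3, the best is 13 at P2. Subgame-perfect outcome: (P2, Deluxe) with payoffs (13, 11).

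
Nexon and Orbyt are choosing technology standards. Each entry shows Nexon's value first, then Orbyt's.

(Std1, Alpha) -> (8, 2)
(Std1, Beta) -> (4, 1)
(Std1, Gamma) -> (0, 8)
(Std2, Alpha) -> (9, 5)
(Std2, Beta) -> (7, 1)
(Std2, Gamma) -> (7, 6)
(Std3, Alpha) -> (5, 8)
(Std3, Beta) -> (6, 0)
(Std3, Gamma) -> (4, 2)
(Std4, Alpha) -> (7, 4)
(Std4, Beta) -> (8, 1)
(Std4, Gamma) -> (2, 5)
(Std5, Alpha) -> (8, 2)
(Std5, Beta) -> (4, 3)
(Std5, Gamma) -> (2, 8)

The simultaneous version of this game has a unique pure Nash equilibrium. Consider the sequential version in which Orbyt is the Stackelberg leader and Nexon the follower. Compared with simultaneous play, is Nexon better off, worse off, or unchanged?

Backward induction with Orbyt moving first.
- Alpha: BR = Std2, leader payoff 5.
- Beta: BR = Std4, leader payoff 1.
- Gamma: BR = Std2, leader payoff 6.
Among 5, 1, 6, the best is 6 at Gamma. Subgame-perfect outcome: (Std2, Gamma) with payoffs (7, 6).
For the simultaneous game, intersect best replies.
Nexon's best replies: Alpha→Std2; Beta→Std4; Gamma→Std2.
Orbyt's best replies: Std1→Gamma; Std2→Gamma; Std3→Alpha; Std4→Gamma; Std5→Gamma.
Only (Std2, Gamma) has each player best-responding; Nash payoffs (7, 6).
Nexon earns 7 sequentially versus 7 at the Nash outcome: unchanged.

unchanged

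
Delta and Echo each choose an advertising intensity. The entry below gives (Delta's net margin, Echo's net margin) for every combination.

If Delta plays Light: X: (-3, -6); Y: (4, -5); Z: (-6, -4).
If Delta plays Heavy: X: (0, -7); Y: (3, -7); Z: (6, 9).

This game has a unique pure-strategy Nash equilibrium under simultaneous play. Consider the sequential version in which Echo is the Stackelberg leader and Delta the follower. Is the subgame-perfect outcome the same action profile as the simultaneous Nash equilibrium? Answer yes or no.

Backward induction with Echo moving first.
- X: Delta compares -3, 0 and picks Heavy; Echo would get -7.
- Y: Delta compares 4, 3 and picks Light; Echo would get -5.
- Z: Delta compares -6, 6 and picks Heavy; Echo would get 9.
Maximizing over -7, -5, 9, Echo chooses Z. Subgame-perfect outcome: (Heavy, Z) with payoffs (6, 9).
Now find the simultaneous Nash equilibrium.
Delta's best replies: X→Heavy; Y→Light; Z→Heavy.
Echo's best replies: Light→Z; Heavy→Z.
The unique mutual best reply is (Heavy, Z), giving (6, 9).
Sequential outcome (Heavy, Z) coincides with the Nash profile (Heavy, Z).

yes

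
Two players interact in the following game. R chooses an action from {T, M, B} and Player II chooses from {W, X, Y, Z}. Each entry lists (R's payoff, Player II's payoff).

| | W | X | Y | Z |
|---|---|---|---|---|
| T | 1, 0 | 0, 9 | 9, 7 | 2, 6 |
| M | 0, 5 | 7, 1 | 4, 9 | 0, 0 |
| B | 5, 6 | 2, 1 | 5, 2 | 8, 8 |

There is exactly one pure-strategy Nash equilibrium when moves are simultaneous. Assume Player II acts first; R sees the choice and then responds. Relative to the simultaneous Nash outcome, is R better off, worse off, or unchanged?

unchanged

Backward induction with Player II moving first.
- W: R compares 1, 0, 5 and picks B; Player II would get 6.
- X: R compares 0, 7, 2 and picks M; Player II would get 1.
- Y: R compares 9, 4, 5 and picks T; Player II would get 7.
- Z: R compares 2, 0, 8 and picks B; Player II would get 8.
Among 6, 1, 7, 8, the best is 8 at Z. Subgame-perfect outcome: (B, Z) with payoffs (8, 8).
For the simultaneous game, intersect best replies.
R's best replies: W→B; X→M; Y→T; Z→B.
Player II's best replies: T→X; M→Y; B→Z.
Only (B, Z) has each player best-responding; Nash payoffs (8, 8).
R earns 8 sequentially versus 8 at the Nash outcome: unchanged.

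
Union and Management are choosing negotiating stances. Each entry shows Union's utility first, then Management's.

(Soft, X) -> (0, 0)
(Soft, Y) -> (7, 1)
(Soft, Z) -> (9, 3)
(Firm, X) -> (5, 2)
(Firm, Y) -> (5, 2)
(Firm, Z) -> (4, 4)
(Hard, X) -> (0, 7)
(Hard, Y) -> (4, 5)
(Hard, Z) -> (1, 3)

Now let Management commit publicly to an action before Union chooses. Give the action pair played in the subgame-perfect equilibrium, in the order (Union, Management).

Union best-responds to each possible Management move:
- X → Union plays Firm (best of 0, 5, 0); Management gets 2.
- Y → Union plays Soft (best of 7, 5, 4); Management gets 1.
- Z → Union plays Soft (best of 9, 4, 1); Management gets 3.
Maximizing over 2, 1, 3, Management chooses Z. Subgame-perfect outcome: (Soft, Z) with payoffs (9, 3).

(Soft, Z)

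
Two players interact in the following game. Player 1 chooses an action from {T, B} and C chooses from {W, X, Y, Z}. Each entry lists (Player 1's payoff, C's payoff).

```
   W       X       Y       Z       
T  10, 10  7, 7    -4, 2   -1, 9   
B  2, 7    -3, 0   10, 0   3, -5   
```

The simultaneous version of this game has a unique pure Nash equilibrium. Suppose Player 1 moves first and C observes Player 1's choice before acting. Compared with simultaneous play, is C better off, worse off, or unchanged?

Work backward from C's decision.
- T: C compares 10, 7, 2, 9 and picks W; Player 1 would get 10.
- B: C compares 7, 0, 0, -5 and picks W; Player 1 would get 2.
Maximizing over 10, 2, Player 1 chooses T. Subgame-perfect outcome: (T, W) with payoffs (10, 10).
Under simultaneous play:
Player 1's best replies: W→T; X→T; Y→B; Z→B.
C's best replies: T→W; B→W.
The unique mutual best reply is (T, W), giving (10, 10).
C earns 10 sequentially versus 10 at the Nash outcome: unchanged.

unchanged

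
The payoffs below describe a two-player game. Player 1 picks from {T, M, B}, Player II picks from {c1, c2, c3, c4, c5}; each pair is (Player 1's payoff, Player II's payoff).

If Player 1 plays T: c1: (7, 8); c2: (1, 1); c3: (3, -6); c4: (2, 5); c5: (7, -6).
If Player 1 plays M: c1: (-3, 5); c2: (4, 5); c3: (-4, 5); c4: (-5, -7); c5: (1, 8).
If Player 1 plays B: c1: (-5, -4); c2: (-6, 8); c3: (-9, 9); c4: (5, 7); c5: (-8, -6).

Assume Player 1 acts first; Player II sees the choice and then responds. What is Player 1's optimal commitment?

Backward induction with Player 1 moving first.
- T: BR = c1, leader payoff 7.
- M: BR = c5, leader payoff 1.
- B: BR = c3, leader payoff -9.
Maximizing over 7, 1, -9, Player 1 chooses T. Subgame-perfect outcome: (T, c1) with payoffs (7, 8).

T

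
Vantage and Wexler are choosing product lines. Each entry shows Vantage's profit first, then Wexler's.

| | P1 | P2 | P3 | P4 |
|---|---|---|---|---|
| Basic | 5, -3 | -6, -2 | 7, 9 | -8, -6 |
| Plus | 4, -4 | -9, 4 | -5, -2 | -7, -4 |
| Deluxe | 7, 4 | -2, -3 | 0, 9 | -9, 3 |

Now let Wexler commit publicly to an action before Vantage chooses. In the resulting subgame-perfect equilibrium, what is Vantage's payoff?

7

Work backward from Vantage's decision.
- P1: Vantage compares 5, 4, 7 and picks Deluxe; Wexler would get 4.
- P2: Vantage compares -6, -9, -2 and picks Deluxe; Wexler would get -3.
- P3: Vantage compares 7, -5, 0 and picks Basic; Wexler would get 9.
- P4: Vantage compares -8, -7, -9 and picks Plus; Wexler would get -4.
Maximizing over 4, -3, 9, -4, Wexler chooses P3. Subgame-perfect outcome: (Basic, P3) with payoffs (7, 9).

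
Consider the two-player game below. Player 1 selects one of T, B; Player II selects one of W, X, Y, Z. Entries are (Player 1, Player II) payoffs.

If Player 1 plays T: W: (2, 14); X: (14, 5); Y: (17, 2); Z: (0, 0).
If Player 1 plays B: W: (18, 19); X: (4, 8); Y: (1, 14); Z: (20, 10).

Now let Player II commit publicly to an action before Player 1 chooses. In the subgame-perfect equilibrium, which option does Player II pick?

Player 1 best-responds to each possible Player II move:
- W: BR = B, leader payoff 19.
- X: BR = T, leader payoff 5.
- Y: BR = T, leader payoff 2.
- Z: BR = B, leader payoff 10.
Maximizing over 19, 5, 2, 10, Player II chooses W. Subgame-perfect outcome: (B, W) with payoffs (18, 19).

W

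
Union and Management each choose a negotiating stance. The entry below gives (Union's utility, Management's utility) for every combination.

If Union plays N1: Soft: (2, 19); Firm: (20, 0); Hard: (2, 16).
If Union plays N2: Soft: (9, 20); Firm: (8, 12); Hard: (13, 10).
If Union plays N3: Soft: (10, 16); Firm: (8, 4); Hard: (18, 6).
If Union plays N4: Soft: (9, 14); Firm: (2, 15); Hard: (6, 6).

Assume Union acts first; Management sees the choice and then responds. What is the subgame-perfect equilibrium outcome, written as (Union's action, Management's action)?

(N3, Soft)

Solve by backward induction (Union leads).
- N1: BR = Soft, leader payoff 2.
- N2: BR = Soft, leader payoff 9.
- N3: BR = Soft, leader payoff 10.
- N4: BR = Firm, leader payoff 2.
Union's induced payoffs are 2, 9, 10, 2, so Union commits to N3. Subgame-perfect outcome: (N3, Soft) with payoffs (10, 16).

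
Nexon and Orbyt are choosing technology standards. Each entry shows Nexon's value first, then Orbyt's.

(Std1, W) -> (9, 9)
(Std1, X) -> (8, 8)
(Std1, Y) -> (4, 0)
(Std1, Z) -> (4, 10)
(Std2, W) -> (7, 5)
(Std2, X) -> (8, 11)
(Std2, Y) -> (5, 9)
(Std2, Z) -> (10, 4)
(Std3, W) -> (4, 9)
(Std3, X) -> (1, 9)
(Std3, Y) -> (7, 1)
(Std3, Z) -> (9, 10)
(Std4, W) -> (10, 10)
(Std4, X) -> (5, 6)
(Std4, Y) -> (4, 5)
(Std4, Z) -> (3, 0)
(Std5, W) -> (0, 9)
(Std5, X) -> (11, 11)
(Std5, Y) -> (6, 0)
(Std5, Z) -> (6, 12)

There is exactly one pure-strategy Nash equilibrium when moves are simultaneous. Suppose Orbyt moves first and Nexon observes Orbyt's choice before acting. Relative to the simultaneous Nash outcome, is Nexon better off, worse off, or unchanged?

better off

Nexon best-responds to each possible Orbyt move:
- W: Nexon compares 9, 7, 4, 10, 0 and picks Std4; Orbyt would get 10.
- X: Nexon compares 8, 8, 1, 5, 11 and picks Std5; Orbyt would get 11.
- Y: Nexon compares 4, 5, 7, 4, 6 and picks Std3; Orbyt would get 1.
- Z: Nexon compares 4, 10, 9, 3, 6 and picks Std2; Orbyt would get 4.
Among 10, 11, 1, 4, the best is 11 at X. Subgame-perfect outcome: (Std5, X) with payoffs (11, 11).
For the simultaneous game, intersect best replies.
Nexon's best replies: W→Std4; X→Std5; Y→Std3; Z→Std2.
Orbyt's best replies: Std1→Z; Std2→X; Std3→Z; Std4→W; Std5→Z.
The unique mutual best reply is (Std4, W), giving (10, 10).
Nexon earns 11 sequentially versus 10 at the Nash outcome: better off.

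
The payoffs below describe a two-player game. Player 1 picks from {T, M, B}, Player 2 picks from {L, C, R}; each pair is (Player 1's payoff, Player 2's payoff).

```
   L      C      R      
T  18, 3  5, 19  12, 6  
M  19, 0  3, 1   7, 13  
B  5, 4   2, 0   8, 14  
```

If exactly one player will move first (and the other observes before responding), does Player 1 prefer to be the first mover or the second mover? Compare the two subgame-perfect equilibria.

If Player 1 leads: Player 2's best replies are T→C, M→R, B→R; Player 1's induced payoffs 5, 7, 8; outcome (B, R), payoffs (8, 14).
If Player 2 leads: Player 1's best replies are L→M, C→T, R→T; Player 2's induced payoffs 0, 19, 6; outcome (T, C), payoffs (5, 19).
Player 1 gets 8 moving first and 5 moving second, so Player 1 prefers to move first.

first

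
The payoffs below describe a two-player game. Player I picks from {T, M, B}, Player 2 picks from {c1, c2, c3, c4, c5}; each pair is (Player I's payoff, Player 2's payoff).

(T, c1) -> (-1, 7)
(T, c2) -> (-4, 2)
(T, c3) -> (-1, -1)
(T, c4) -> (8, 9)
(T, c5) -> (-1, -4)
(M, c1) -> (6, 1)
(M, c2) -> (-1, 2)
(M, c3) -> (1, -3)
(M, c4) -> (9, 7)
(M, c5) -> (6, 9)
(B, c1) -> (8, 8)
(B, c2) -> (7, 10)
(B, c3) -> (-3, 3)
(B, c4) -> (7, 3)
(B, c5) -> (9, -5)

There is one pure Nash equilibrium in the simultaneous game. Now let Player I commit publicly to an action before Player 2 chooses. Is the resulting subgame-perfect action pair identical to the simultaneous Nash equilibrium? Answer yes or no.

Solve by backward induction (Player I leads).
- T → Player 2 plays c4 (best of 7, 2, -1, 9, -4); Player I gets 8.
- M → Player 2 plays c5 (best of 1, 2, -3, 7, 9); Player I gets 6.
- B → Player 2 plays c2 (best of 8, 10, 3, 3, -5); Player I gets 7.
Among 8, 6, 7, the best is 8 at T. Subgame-perfect outcome: (T, c4) with payoffs (8, 9).
Under simultaneous play:
Player I's best replies: c1→B; c2→B; c3→M; c4→M; c5→B.
Player 2's best replies: T→c4; M→c5; B→c2.
The unique mutual best reply is (B, c2), giving (7, 10).
Sequential outcome (T, c4) differs from the Nash profile (B, c2).

no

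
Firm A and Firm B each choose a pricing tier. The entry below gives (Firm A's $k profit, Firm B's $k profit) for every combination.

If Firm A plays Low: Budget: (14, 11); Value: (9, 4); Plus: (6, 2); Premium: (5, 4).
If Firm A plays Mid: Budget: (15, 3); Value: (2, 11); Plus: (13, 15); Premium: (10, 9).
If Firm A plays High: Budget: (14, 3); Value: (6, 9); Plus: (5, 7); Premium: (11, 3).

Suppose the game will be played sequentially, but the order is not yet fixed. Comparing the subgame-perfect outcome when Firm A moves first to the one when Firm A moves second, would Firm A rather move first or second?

If Firm A leads: Firm B's best replies are Low→Budget, Mid→Plus, High→Value; Firm A's induced payoffs 14, 13, 6; outcome (Low, Budget), payoffs (14, 11).
If Firm B leads: Firm A's best replies are Budget→Mid, Value→Low, Plus→Mid, Premium→High; Firm B's induced payoffs 3, 4, 15, 3; outcome (Mid, Plus), payoffs (13, 15).
Firm A gets 14 moving first and 13 moving second, so Firm A prefers to move first.

first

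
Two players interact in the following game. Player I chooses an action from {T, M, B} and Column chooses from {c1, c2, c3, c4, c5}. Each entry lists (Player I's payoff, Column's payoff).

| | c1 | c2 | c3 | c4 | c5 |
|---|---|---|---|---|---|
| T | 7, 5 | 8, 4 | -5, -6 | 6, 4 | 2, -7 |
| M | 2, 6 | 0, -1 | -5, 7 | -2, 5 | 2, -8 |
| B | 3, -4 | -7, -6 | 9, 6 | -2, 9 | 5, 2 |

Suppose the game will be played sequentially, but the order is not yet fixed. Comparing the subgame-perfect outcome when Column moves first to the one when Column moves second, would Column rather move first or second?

If Player I leads: Column's best replies are T→c1, M→c3, B→c4; Player I's induced payoffs 7, -5, -2; outcome (T, c1), payoffs (7, 5).
If Column leads: Player I's best replies are c1→T, c2→T, c3→B, c4→T, c5→B; Column's induced payoffs 5, 4, 6, 4, 2; outcome (B, c3), payoffs (9, 6).
Column gets 6 moving first and 5 moving second, so Column prefers to move first.

first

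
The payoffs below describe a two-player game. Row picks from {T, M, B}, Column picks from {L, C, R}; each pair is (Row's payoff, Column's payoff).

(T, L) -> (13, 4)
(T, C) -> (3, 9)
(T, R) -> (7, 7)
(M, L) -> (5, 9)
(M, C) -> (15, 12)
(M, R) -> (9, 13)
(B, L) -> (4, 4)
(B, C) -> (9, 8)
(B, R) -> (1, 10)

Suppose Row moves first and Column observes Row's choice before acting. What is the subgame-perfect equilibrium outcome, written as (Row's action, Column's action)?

(M, R)

Backward induction with Row moving first.
- T: BR = C, leader payoff 3.
- M: BR = R, leader payoff 9.
- B: BR = R, leader payoff 1.
Maximizing over 3, 9, 1, Row chooses M. Subgame-perfect outcome: (M, R) with payoffs (9, 13).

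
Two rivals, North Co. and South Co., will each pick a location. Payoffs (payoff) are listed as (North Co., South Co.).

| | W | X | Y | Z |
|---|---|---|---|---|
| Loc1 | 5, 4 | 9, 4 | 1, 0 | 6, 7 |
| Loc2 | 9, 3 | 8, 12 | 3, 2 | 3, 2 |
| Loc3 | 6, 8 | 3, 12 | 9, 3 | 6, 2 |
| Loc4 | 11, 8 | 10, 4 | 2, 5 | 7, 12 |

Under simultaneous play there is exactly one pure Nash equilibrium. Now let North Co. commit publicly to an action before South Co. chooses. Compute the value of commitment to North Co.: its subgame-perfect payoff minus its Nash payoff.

South Co. best-responds to each possible North Co. move:
- Loc1: South Co. compares 4, 4, 0, 7 and picks Z; North Co. would get 6.
- Loc2: South Co. compares 3, 12, 2, 2 and picks X; North Co. would get 8.
- Loc3: South Co. compares 8, 12, 3, 2 and picks X; North Co. would get 3.
- Loc4: South Co. compares 8, 4, 5, 12 and picks Z; North Co. would get 7.
North Co.'s induced payoffs are 6, 8, 3, 7, so North Co. commits to Loc2. Subgame-perfect outcome: (Loc2, X) with payoffs (8, 12).
Now find the simultaneous Nash equilibrium.
North Co.'s best replies: W→Loc4; X→Loc4; Y→Loc3; Z→Loc4.
South Co.'s best replies: Loc1→Z; Loc2→X; Loc3→X; Loc4→Z.
The unique mutual best reply is (Loc4, Z), giving (7, 12).
North Co.'s commitment gain: 8 − 7 = 1.

1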